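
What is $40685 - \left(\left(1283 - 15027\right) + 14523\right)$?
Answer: $39906$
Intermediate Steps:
$40685 - \left(\left(1283 - 15027\right) + 14523\right) = 40685 - \left(-13744 + 14523\right) = 40685 - 779 = 39906$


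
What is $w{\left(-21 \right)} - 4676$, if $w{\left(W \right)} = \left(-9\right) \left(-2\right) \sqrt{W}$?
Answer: $-4676 + 18 i \sqrt{21} \approx -4676.0 + 82.486 i$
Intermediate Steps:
$w{\left(W \right)} = 18 \sqrt{W}$
$w{\left(-21 \right)} - 4676 = 18 \sqrt{-21} - 4676 = 18 i \sqrt{21} - 4676 = -4676 + 18 i \sqrt{21}$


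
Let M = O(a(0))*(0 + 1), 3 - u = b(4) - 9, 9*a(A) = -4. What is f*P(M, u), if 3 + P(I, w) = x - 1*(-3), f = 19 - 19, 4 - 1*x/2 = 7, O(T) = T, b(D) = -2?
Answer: 0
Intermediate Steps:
a(A) = -4/9 (a(A) = (⅑)*(-4) = -4/9)
x = -6 (x = 8 - 2*7 = 8 - 14 = -6)
f = 0
u = 14 (u = 3 - (-2 - 9) = 3 - 1*(-11) = 3 + 11 = 14)
M = -4/9 (M = -4*(0 + 1)/9 = -4/9*1 = -4/9 ≈ -0.44444)
P(I, w) = -6 (P(I, w) = -3 + (-6 - 1*(-3)) = -3 + (-6 + 3) = -3 - 3 = -6)
f*P(M, u) = 0*(-6) = 0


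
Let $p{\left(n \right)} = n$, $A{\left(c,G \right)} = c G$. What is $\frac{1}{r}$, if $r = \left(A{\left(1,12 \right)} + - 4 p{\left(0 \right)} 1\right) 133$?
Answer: $\frac{1}{1596} \approx 0.00062657$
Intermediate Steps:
$A{\left(c,G \right)} = G c$
$r = 1596$ ($r = \left(12 \cdot 1 + \left(-4\right) 0 \cdot 1\right) 133 = \left(12 + 0 \cdot 1\right) 133 = \left(12 + 0\right) 133 = 12 \cdot 133 = 1596$)
$\frac{1}{r} = \frac{1}{1596}$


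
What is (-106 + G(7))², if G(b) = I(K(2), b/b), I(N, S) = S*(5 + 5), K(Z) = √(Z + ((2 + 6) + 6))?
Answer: 9216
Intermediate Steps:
K(Z) = √(14 + Z) (K(Z) = √(Z + (8 + 6)) = √(Z + 14) = √(14 + Z))
I(N, S) = 10*S (I(N, S) = S*10 = 10*S)
G(b) = 10 (G(b) = 10*(b/b) = 10*1 = 10)
(-106 + G(7))² = (-106 + 10)² = (-96)² = 9216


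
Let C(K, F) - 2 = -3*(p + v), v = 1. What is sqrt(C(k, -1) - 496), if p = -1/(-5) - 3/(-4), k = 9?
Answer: I*sqrt(49985)/10 ≈ 22.357*I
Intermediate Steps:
p = 19/20 (p = -1*(-1/5) - 3*(-1/4) = 1/5 + 3/4 = 19/20 ≈ 0.95000)
C(K, F) = -77/20 (C(K, F) = 2 - 3*(19/20 + 1) = 2 - 3*39/20 = 2 - 117/20 = -77/20)
sqrt(C(k, -1) - 496) = sqrt(-77/20 - 496) = sqrt(-9997/20) = I*sqrt(49985)/10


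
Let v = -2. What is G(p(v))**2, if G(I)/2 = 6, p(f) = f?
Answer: 144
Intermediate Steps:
G(I) = 12 (G(I) = 2*6 = 12)
G(p(v))**2 = 12**2 = 144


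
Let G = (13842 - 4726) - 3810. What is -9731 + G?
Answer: -4425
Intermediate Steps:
G = 5306 (G = 9116 - 3810 = 5306)
-9731 + G = -9731 + 5306 = -4425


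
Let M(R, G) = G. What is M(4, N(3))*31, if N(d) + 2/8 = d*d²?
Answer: 3317/4 ≈ 829.25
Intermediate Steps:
N(d) = -¼ + d³ (N(d) = -¼ + d*d² = -¼ + d³)
M(4, N(3))*31 = (-¼ + 3³)*31 = (-¼ + 27)*31 = (107/4)*31 = 3317/4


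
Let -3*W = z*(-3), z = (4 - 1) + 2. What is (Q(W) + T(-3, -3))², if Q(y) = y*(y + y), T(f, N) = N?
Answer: 2209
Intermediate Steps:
z = 5 (z = 3 + 2 = 5)
W = 5 (W = -5*(-3)/3 = -⅓*(-15) = 5)
Q(y) = 2*y² (Q(y) = y*(2*y) = 2*y²)
(Q(W) + T(-3, -3))² = (2*5² - 3)² = (2*25 - 3)² = (50 - 3)² = 47² = 2209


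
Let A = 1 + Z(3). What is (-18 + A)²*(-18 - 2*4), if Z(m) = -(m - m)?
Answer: -7514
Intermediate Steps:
Z(m) = 0 (Z(m) = -1*0 = 0)
A = 1 (A = 1 + 0 = 1)
(-18 + A)²*(-18 - 2*4) = (-18 + 1)²*(-18 - 2*4) = (-17)²*(-18 - 8) = 289*(-26) = -7514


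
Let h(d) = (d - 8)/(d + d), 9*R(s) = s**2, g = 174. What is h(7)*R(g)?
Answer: -1682/7 ≈ -240.29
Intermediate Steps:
R(s) = s**2/9
h(d) = (-8 + d)/(2*d) (h(d) = (-8 + d)/((2*d)) = (-8 + d)*(1/(2*d)) = (-8 + d)/(2*d))
h(7)*R(g) = ((1/2)*(-8 + 7)/7)*((1/9)*174**2) = ((1/2)*(1/7)*(-1))*((1/9)*30276) = -1/14*3364 = -1682/7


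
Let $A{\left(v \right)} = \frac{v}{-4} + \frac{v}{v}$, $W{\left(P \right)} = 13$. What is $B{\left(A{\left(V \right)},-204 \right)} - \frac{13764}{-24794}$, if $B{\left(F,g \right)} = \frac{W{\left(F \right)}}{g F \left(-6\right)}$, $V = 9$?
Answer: $\frac{10368299}{18967410} \approx 0.54664$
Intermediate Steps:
$A{\left(v \right)} = 1 - \frac{v}{4}$ ($A{\left(v \right)} = v \left(- \frac{1}{4}\right) + 1 = - \frac{v}{4} + 1 = 1 - \frac{v}{4}$)
$B{\left(F,g \right)} = - \frac{13}{6 F g}$ ($B{\left(F,g \right)} = \frac{13}{g F \left(-6\right)} = \frac{13}{F g \left(-6\right)} = \frac{13}{\left(-6\right) F g} = 13 \left(- \frac{1}{6 F g}\right) = - \frac{13}{6 F g}$)
$B{\left(A{\left(V \right)},-204 \right)} - \frac{13764}{-24794} = - \frac{13}{6 \left(1 - \frac{9}{4}\right) \left(-204\right)} - \frac{13764}{-24794} = \left(- \frac{13}{6}\right) \frac{1}{1 - \frac{9}{4}} \left(- \frac{1}{204}\right) - 13764 \left(- \frac{1}{24794}\right) = \left(- \frac{13}{6}\right) \frac{1}{- \frac{5}{4}} \left(- \frac{1}{204}\right) - - \frac{6882}{12397} = \left(- \frac{13}{6}\right) \left(- \frac{4}{5}\right) \left(- \frac{1}{204}\right) + \frac{6882}{12397} = - \frac{13}{1530} + \frac{6882}{12397} = \frac{10368299}{18967410}$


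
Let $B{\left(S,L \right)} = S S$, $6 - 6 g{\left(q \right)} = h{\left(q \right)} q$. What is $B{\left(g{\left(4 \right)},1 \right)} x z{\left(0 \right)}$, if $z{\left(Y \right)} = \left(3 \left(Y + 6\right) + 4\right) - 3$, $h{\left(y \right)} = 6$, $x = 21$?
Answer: $3591$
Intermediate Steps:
$g{\left(q \right)} = 1 - q$ ($g{\left(q \right)} = 1 - \frac{6 q}{6} = 1 - q$)
$B{\left(S,L \right)} = S^{2}$
$z{\left(Y \right)} = 19 + 3 Y$ ($z{\left(Y \right)} = \left(3 \left(6 + Y\right) + 4\right) - 3 = \left(\left(18 + 3 Y\right) + 4\right) - 3 = \left(22 + 3 Y\right) - 3 = 19 + 3 Y$)
$B{\left(g{\left(4 \right)},1 \right)} x z{\left(0 \right)} = \left(1 - 4\right)^{2} \cdot 21 \left(19 + 3 \cdot 0\right) = \left(1 - 4\right)^{2} \cdot 21 \left(19 + 0\right) = \left(-3\right)^{2} \cdot 21 \cdot 19 = 9 \cdot 21 \cdot 19 = 189 \cdot 19 = 3591$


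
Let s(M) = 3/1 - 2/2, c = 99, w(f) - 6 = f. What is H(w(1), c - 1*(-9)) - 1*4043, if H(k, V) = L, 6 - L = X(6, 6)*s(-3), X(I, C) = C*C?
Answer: -4109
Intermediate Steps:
w(f) = 6 + f
X(I, C) = C**2
s(M) = 2 (s(M) = 3*1 - 2*1/2 = 3 - 1 = 2)
L = -66 (L = 6 - 6**2*2 = 6 - 36*2 = 6 - 1*72 = 6 - 72 = -66)
H(k, V) = -66
H(w(1), c - 1*(-9)) - 1*4043 = -66 - 1*4043 = -66 - 4043 = -4109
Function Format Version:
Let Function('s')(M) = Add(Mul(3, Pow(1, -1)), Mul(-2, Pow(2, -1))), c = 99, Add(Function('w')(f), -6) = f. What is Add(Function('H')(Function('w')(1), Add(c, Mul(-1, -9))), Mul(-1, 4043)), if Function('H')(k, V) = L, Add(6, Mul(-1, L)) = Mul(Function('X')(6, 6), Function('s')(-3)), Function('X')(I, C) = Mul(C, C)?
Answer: -4109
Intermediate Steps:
Function('w')(f) = Add(6, f)
Function('X')(I, C) = Pow(C, 2)
Function('s')(M) = 2 (Function('s')(M) = Add(Mul(3, 1), Mul(-2, Rational(1, 2))) = Add(3, -1) = 2)
L = -66 (L = Add(6, Mul(-1, Mul(Pow(6, 2), 2))) = Add(6, Mul(-1, Mul(36, 2))) = Add(6, Mul(-1, 72)) = Add(6, -72) = -66)
Function('H')(k, V) = -66
Add(Function('H')(Function('w')(1), Add(c, Mul(-1, -9))), Mul(-1, 4043)) = Add(-66, Mul(-1, 4043)) = Add(-66, -4043) = -4109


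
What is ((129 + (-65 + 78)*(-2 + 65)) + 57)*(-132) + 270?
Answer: -132390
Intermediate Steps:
((129 + (-65 + 78)*(-2 + 65)) + 57)*(-132) + 270 = ((129 + 13*63) + 57)*(-132) + 270 = ((129 + 819) + 57)*(-132) + 270 = (948 + 57)*(-132) + 270 = 1005*(-132) + 270 = -132660 + 270 = -132390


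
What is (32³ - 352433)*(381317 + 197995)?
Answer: -185185770480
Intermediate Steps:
(32³ - 352433)*(381317 + 197995) = (32768 - 352433)*579312 = -319665*579312 = -185185770480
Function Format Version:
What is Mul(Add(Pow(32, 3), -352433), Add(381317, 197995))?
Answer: -185185770480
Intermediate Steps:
Mul(Add(Pow(32, 3), -352433), Add(381317, 197995)) = Mul(Add(32768, -352433), 579312) = Mul(-319665, 579312) = -185185770480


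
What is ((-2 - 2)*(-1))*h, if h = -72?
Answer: -288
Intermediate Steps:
((-2 - 2)*(-1))*h = ((-2 - 2)*(-1))*(-72) = -4*(-1)*(-72) = 4*(-72) = -288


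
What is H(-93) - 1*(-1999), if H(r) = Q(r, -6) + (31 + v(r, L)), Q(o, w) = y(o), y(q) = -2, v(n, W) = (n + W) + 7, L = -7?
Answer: 1935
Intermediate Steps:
v(n, W) = 7 + W + n (v(n, W) = (W + n) + 7 = 7 + W + n)
Q(o, w) = -2
H(r) = 29 + r (H(r) = -2 + (31 + (7 - 7 + r)) = -2 + (31 + r) = 29 + r)
H(-93) - 1*(-1999) = (29 - 93) - 1*(-1999) = -64 + 1999 = 1935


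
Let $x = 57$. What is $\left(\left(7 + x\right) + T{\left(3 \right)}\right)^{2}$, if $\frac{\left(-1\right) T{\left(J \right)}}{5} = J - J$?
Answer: $4096$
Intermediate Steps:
$T{\left(J \right)} = 0$ ($T{\left(J \right)} = - 5 \left(J - J\right) = \left(-5\right) 0 = 0$)
$\left(\left(7 + x\right) + T{\left(3 \right)}\right)^{2} = \left(\left(7 + 57\right) + 0\right)^{2} = \left(64 + 0\right)^{2} = 64^{2} = 4096$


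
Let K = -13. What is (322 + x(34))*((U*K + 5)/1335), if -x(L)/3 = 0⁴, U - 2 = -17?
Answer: 12880/267 ≈ 48.240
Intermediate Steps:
U = -15 (U = 2 - 17 = -15)
x(L) = 0 (x(L) = -3*0⁴ = -3*0 = 0)
(322 + x(34))*((U*K + 5)/1335) = (322 + 0)*((-15*(-13) + 5)/1335) = 322*((195 + 5)*(1/1335)) = 322*(200*(1/1335)) = 322*(40/267) = 12880/267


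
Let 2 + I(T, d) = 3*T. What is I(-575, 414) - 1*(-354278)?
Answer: 352551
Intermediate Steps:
I(T, d) = -2 + 3*T
I(-575, 414) - 1*(-354278) = (-2 + 3*(-575)) - 1*(-354278) = (-2 - 1725) + 354278 = -1727 + 354278 = 352551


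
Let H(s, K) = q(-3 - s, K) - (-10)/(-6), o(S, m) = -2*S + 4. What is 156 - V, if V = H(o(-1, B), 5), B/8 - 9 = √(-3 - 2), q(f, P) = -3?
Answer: 482/3 ≈ 160.67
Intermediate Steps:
B = 72 + 8*I*√5 (B = 72 + 8*√(-3 - 2) = 72 + 8*√(-5) = 72 + 8*(I*√5) = 72 + 8*I*√5 ≈ 72.0 + 17.889*I)
o(S, m) = 4 - 2*S
H(s, K) = -14/3 (H(s, K) = -3 - (-10)/(-6) = -3 - (-10)*(-1)/6 = -3 - 1*5/3 = -3 - 5/3 = -14/3)
V = -14/3 ≈ -4.6667
156 - V = 156 - 1*(-14/3) = 156 + 14/3 = 482/3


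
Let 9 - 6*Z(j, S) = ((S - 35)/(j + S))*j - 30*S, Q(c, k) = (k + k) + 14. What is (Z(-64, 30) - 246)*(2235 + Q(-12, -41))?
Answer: -20540993/102 ≈ -2.0138e+5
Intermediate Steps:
Q(c, k) = 14 + 2*k (Q(c, k) = 2*k + 14 = 14 + 2*k)
Z(j, S) = 3/2 + 5*S - j*(-35 + S)/(6*(S + j)) (Z(j, S) = 3/2 - (((S - 35)/(j + S))*j - 30*S)/6 = 3/2 - (((-35 + S)/(S + j))*j - 30*S)/6 = 3/2 - (j*(-35 + S)/(S + j) - 30*S)/6 = 3/2 - (-30*S + j*(-35 + S)/(S + j))/6 = 3/2 + (5*S - j*(-35 + S)/(6*(S + j))) = 3/2 + 5*S - j*(-35 + S)/(6*(S + j)))
(Z(-64, 30) - 246)*(2235 + Q(-12, -41)) = ((9*30 + 30*30² + 44*(-64) + 29*30*(-64))/(6*(30 - 64)) - 246)*(2235 + (14 + 2*(-41))) = ((⅙)*(270 + 30*900 - 2816 - 55680)/(-34) - 246)*(2235 + (14 - 82)) = ((⅙)*(-1/34)*(270 + 27000 - 2816 - 55680) - 246)*(2235 - 68) = ((⅙)*(-1/34)*(-31226) - 246)*2167 = (15613/102 - 246)*2167 = -9479/102*2167 = -20540993/102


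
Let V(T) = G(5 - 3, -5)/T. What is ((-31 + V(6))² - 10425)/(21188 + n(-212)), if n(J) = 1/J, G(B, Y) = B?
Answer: -18096532/40426695 ≈ -0.44764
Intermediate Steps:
V(T) = 2/T (V(T) = (5 - 3)/T = 2/T)
((-31 + V(6))² - 10425)/(21188 + n(-212)) = ((-31 + 2/6)² - 10425)/(21188 + 1/(-212)) = ((-31 + 2*(⅙))² - 10425)/(21188 - 1/212) = ((-31 + ⅓)² - 10425)/(4491855/212) = ((-92/3)² - 10425)*(212/4491855) = (8464/9 - 10425)*(212/4491855) = -85361/9*212/4491855 = -18096532/40426695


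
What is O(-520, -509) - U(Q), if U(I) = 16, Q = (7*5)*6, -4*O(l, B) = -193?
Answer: 129/4 ≈ 32.250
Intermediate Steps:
O(l, B) = 193/4 (O(l, B) = -1/4*(-193) = 193/4)
Q = 210 (Q = 35*6 = 210)
O(-520, -509) - U(Q) = 193/4 - 1*16 = 193/4 - 16 = 129/4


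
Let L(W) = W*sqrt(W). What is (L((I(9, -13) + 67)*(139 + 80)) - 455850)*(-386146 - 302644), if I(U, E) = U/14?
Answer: 313984921500 - 71425112235*sqrt(2903502)/98 ≈ -9.2791e+11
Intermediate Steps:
I(U, E) = U/14 (I(U, E) = U*(1/14) = U/14)
L(W) = W**(3/2)
(L((I(9, -13) + 67)*(139 + 80)) - 455850)*(-386146 - 302644) = ((((1/14)*9 + 67)*(139 + 80))**(3/2) - 455850)*(-386146 - 302644) = (((9/14 + 67)*219)**(3/2) - 455850)*(-688790) = (((947/14)*219)**(3/2) - 455850)*(-688790) = ((207393/14)**(3/2) - 455850)*(-688790) = (207393*sqrt(2903502)/196 - 455850)*(-688790) = (-455850 + 207393*sqrt(2903502)/196)*(-688790) = 313984921500 - 71425112235*sqrt(2903502)/98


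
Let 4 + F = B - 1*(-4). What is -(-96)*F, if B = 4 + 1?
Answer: 480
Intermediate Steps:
B = 5
F = 5 (F = -4 + (5 - 1*(-4)) = -4 + (5 + 4) = -4 + 9 = 5)
-(-96)*F = -(-96)*5 = -96*(-5) = 480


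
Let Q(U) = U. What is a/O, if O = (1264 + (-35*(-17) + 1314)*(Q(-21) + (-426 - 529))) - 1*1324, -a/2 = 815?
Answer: 815/931622 ≈ 0.00087482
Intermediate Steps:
a = -1630 (a = -2*815 = -1630)
O = -1863244 (O = (1264 + (-35*(-17) + 1314)*(-21 + (-426 - 529))) - 1*1324 = (1264 + (595 + 1314)*(-21 - 955)) - 1324 = (1264 + 1909*(-976)) - 1324 = (1264 - 1863184) - 1324 = -1861920 - 1324 = -1863244)
a/O = -1630/(-1863244) = -1630*(-1/1863244) = 815/931622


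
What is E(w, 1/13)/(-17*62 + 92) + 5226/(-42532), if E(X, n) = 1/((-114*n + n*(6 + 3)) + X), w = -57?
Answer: -81781493/665668332 ≈ -0.12286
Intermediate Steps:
E(X, n) = 1/(X - 105*n) (E(X, n) = 1/((-114*n + n*9) + X) = 1/((-114*n + 9*n) + X) = 1/(-105*n + X) = 1/(X - 105*n))
E(w, 1/13)/(-17*62 + 92) + 5226/(-42532) = 1/((-57 - 105/13)*(-17*62 + 92)) + 5226/(-42532) = 1/((-57 - 105*1/13)*(-1054 + 92)) + 5226*(-1/42532) = 1/(-57 - 105/13*(-962)) - 2613/21266 = -1/962/(-846/13) - 2613/21266 = -13/846*(-1/962) - 2613/21266 = 1/62604 - 2613/21266 = -81781493/665668332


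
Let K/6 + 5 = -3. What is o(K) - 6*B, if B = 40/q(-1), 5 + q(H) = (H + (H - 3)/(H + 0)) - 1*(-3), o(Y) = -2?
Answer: -242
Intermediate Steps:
K = -48 (K = -30 + 6*(-3) = -30 - 18 = -48)
q(H) = -2 + H + (-3 + H)/H (q(H) = -5 + ((H + (H - 3)/(H + 0)) - 1*(-3)) = -5 + ((H + (-3 + H)/H) + 3) = -5 + (3 + H + (-3 + H)/H) = -2 + H + (-3 + H)/H)
B = 40 (B = 40/(-1 - 1 - 3/(-1)) = 40/(-1 - 1 - 3*(-1)) = 40/(-1 - 1 + 3) = 40/1 = 40*1 = 40)
o(K) - 6*B = -2 - 6*40 = -2 - 240 = -242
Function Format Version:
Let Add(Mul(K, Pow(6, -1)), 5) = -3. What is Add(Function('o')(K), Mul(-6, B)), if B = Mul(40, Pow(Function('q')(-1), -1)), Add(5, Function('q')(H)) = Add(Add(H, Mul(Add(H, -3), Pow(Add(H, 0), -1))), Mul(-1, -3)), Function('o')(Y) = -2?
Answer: -242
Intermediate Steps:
K = -48 (K = Add(-30, Mul(6, -3)) = Add(-30, -18) = -48)
Function('q')(H) = Add(-2, H, Mul(Pow(H, -1), Add(-3, H))) (Function('q')(H) = Add(-5, Add(Add(H, Mul(Add(H, -3), Pow(Add(H, 0), -1))), Mul(-1, -3))) = Add(-5, Add(Add(H, Mul(Add(-3, H), Pow(H, -1))), 3)) = Add(-5, Add(Add(H, Mul(Pow(H, -1), Add(-3, H))), 3)) = Add(-5, Add(3, H, Mul(Pow(H, -1), Add(-3, H)))) = Add(-2, H, Mul(Pow(H, -1), Add(-3, H))))
B = 40 (B = Mul(40, Pow(Add(-1, -1, Mul(-3, Pow(-1, -1))), -1)) = Mul(40, Pow(Add(-1, -1, Mul(-3, -1)), -1)) = Mul(40, Pow(Add(-1, -1, 3), -1)) = Mul(40, Pow(1, -1)) = Mul(40, 1) = 40)
Add(Function('o')(K), Mul(-6, B)) = Add(-2, Mul(-6, 40)) = Add(-2, -240) = -242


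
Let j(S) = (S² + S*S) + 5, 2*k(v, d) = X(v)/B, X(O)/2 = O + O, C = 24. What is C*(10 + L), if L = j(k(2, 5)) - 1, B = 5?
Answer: 9168/25 ≈ 366.72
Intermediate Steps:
X(O) = 4*O (X(O) = 2*(O + O) = 2*(2*O) = 4*O)
k(v, d) = 2*v/5 (k(v, d) = ((4*v)/5)/2 = ((4*v)*(⅕))/2 = (4*v/5)/2 = 2*v/5)
j(S) = 5 + 2*S² (j(S) = (S² + S²) + 5 = 2*S² + 5 = 5 + 2*S²)
L = 132/25 (L = (5 + 2*((⅖)*2)²) - 1 = (5 + 2*(⅘)²) - 1 = (5 + 2*(16/25)) - 1 = (5 + 32/25) - 1 = 157/25 - 1 = 132/25 ≈ 5.2800)
C*(10 + L) = 24*(10 + 132/25) = 24*(382/25) = 9168/25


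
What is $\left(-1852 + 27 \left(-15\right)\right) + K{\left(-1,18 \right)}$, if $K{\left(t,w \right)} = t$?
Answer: $-2258$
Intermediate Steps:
$\left(-1852 + 27 \left(-15\right)\right) + K{\left(-1,18 \right)} = \left(-1852 + 27 \left(-15\right)\right) - 1 = \left(-1852 - 405\right) - 1 = -2257 - 1 = -2258$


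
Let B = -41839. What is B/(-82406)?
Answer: 41839/82406 ≈ 0.50772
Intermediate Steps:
B/(-82406) = -41839/(-82406) = -41839*(-1/82406) = 41839/82406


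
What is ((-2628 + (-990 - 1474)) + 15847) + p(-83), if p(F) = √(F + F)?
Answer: 10755 + I*√166 ≈ 10755.0 + 12.884*I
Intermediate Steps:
p(F) = √2*√F (p(F) = √(2*F) = √2*√F)
((-2628 + (-990 - 1474)) + 15847) + p(-83) = ((-2628 + (-990 - 1474)) + 15847) + √2*√(-83) = ((-2628 - 2464) + 15847) + √2*(I*√83) = (-5092 + 15847) + I*√166 = 10755 + I*√166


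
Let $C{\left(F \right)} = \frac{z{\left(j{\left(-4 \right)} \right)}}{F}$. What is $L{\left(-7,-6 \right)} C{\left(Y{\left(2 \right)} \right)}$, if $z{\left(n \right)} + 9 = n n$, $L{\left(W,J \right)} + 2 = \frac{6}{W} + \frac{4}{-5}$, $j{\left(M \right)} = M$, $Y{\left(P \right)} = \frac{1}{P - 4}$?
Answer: $\frac{256}{5} \approx 51.2$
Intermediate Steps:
$Y{\left(P \right)} = \frac{1}{-4 + P}$
$L{\left(W,J \right)} = - \frac{14}{5} + \frac{6}{W}$ ($L{\left(W,J \right)} = -2 + \left(\frac{6}{W} + \frac{4}{-5}\right) = -2 + \left(\frac{6}{W} + 4 \left(- \frac{1}{5}\right)\right) = -2 - \left(\frac{4}{5} - \frac{6}{W}\right) = - \frac{14}{5} + \frac{6}{W}$)
$z{\left(n \right)} = -9 + n^{2}$ ($z{\left(n \right)} = -9 + n n = -9 + n^{2}$)
$C{\left(F \right)} = \frac{7}{F}$ ($C{\left(F \right)} = \frac{-9 + \left(-4\right)^{2}}{F} = \frac{-9 + 16}{F} = \frac{7}{F}$)
$L{\left(-7,-6 \right)} C{\left(Y{\left(2 \right)} \right)} = \left(- \frac{14}{5} + \frac{6}{-7}\right) \frac{7}{\frac{1}{-4 + 2}} = \left(- \frac{14}{5} + 6 \left(- \frac{1}{7}\right)\right) \frac{7}{\frac{1}{-2}} = \left(- \frac{14}{5} - \frac{6}{7}\right) \frac{7}{- \frac{1}{2}} = - \frac{128 \cdot 7 \left(-2\right)}{35} = \left(- \frac{128}{35}\right) \left(-14\right) = \frac{256}{5}$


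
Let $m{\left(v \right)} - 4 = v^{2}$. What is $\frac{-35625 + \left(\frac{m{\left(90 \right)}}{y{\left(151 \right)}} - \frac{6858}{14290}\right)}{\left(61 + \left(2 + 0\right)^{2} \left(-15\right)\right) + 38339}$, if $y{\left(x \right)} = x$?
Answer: $- \frac{19189124537}{20682417150} \approx -0.9278$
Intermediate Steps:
$m{\left(v \right)} = 4 + v^{2}$
$\frac{-35625 + \left(\frac{m{\left(90 \right)}}{y{\left(151 \right)}} - \frac{6858}{14290}\right)}{\left(61 + \left(2 + 0\right)^{2} \left(-15\right)\right) + 38339} = \frac{-35625 - \left(\frac{3429}{7145} - \frac{4 + 90^{2}}{151}\right)}{\left(61 + \left(2 + 0\right)^{2} \left(-15\right)\right) + 38339} = \frac{-35625 - \left(\frac{3429}{7145} - \left(4 + 8100\right) \frac{1}{151}\right)}{\left(61 + 2^{2} \left(-15\right)\right) + 38339} = \frac{-35625 + \left(8104 \cdot \frac{1}{151} - \frac{3429}{7145}\right)}{\left(61 + 4 \left(-15\right)\right) + 38339} = \frac{-35625 + \left(\frac{8104}{151} - \frac{3429}{7145}\right)}{\left(61 - 60\right) + 38339} = \frac{-35625 + \frac{57385301}{1078895}}{1 + 38339} = - \frac{38378249074}{1078895 \cdot 38340} = \left(- \frac{38378249074}{1078895}\right) \frac{1}{38340} = - \frac{19189124537}{20682417150}$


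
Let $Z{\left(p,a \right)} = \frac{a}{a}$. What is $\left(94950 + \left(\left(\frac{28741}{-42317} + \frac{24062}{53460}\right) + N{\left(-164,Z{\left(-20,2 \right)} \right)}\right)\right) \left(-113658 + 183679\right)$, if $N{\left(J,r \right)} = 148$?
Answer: $\frac{684730686009013147}{102830310} \approx 6.6588 \cdot 10^{9}$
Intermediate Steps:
$Z{\left(p,a \right)} = 1$
$\left(94950 + \left(\left(\frac{28741}{-42317} + \frac{24062}{53460}\right) + N{\left(-164,Z{\left(-20,2 \right)} \right)}\right)\right) \left(-113658 + 183679\right) = \left(94950 + \left(\left(\frac{28741}{-42317} + \frac{24062}{53460}\right) + 148\right)\right) \left(-113658 + 183679\right) = \left(94950 + \left(\left(28741 \left(- \frac{1}{42317}\right) + 24062 \cdot \frac{1}{53460}\right) + 148\right)\right) 70021 = \left(94950 + \left(\left(- \frac{28741}{42317} + \frac{12031}{26730}\right) + 148\right)\right) 70021 = \left(94950 + \left(- \frac{23557373}{102830310} + 148\right)\right) 70021 = \left(94950 + \frac{15195328507}{102830310}\right) 70021 = \frac{9778933263007}{102830310} \cdot 70021 = \frac{684730686009013147}{102830310}$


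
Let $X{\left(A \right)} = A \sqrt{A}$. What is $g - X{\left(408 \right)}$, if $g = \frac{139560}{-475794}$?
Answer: $- \frac{23260}{79299} - 816 \sqrt{102} \approx -8241.5$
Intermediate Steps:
$g = - \frac{23260}{79299}$ ($g = 139560 \left(- \frac{1}{475794}\right) = - \frac{23260}{79299} \approx -0.29332$)
$X{\left(A \right)} = A^{\frac{3}{2}}$
$g - X{\left(408 \right)} = - \frac{23260}{79299} - 408^{\frac{3}{2}} = - \frac{23260}{79299} - 816 \sqrt{102}$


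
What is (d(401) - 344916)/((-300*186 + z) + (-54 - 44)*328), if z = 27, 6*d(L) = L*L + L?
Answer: 318049/87917 ≈ 3.6176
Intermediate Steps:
d(L) = L/6 + L²/6 (d(L) = (L*L + L)/6 = (L² + L)/6 = (L + L²)/6 = L/6 + L²/6)
(d(401) - 344916)/((-300*186 + z) + (-54 - 44)*328) = ((⅙)*401*(1 + 401) - 344916)/((-300*186 + 27) + (-54 - 44)*328) = ((⅙)*401*402 - 344916)/((-55800 + 27) - 98*328) = (26867 - 344916)/(-55773 - 32144) = -318049/(-87917) = -318049*(-1/87917) = 318049/87917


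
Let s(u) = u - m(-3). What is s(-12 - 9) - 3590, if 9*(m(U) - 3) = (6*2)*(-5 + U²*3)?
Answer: -10930/3 ≈ -3643.3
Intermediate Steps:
m(U) = -11/3 + 4*U² (m(U) = 3 + ((6*2)*(-5 + U²*3))/9 = 3 + (12*(-5 + 3*U²))/9 = 3 + (-60 + 36*U²)/9 = 3 + (-20/3 + 4*U²) = -11/3 + 4*U²)
s(u) = -97/3 + u (s(u) = u - (-11/3 + 4*(-3)²) = u - (-11/3 + 4*9) = u - (-11/3 + 36) = u - 1*97/3 = u - 97/3 = -97/3 + u)
s(-12 - 9) - 3590 = (-97/3 + (-12 - 9)) - 3590 = (-97/3 - 21) - 3590 = -160/3 - 3590 = -10930/3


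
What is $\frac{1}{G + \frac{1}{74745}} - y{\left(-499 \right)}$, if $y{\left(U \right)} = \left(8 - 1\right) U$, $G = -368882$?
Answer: $\frac{96309293141132}{27572085089} \approx 3493.0$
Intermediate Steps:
$y{\left(U \right)} = 7 U$
$\frac{1}{G + \frac{1}{74745}} - y{\left(-499 \right)} = \frac{1}{-368882 + \frac{1}{74745}} - 7 \left(-499\right) = \frac{1}{-368882 + \frac{1}{74745}} - -3493 = \frac{1}{- \frac{27572085089}{74745}} + 3493 = - \frac{74745}{27572085089} + 3493 = \frac{96309293141132}{27572085089}$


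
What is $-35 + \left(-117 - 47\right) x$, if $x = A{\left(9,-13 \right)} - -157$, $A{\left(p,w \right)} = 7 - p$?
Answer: $-25455$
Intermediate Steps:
$x = 155$ ($x = \left(7 - 9\right) - -157 = \left(7 - 9\right) + 157 = -2 + 157 = 155$)
$-35 + \left(-117 - 47\right) x = -35 + \left(-117 - 47\right) 155 = -35 - 25420 = -25455$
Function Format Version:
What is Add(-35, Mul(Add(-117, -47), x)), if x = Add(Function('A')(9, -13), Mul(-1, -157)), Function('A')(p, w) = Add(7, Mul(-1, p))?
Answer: -25455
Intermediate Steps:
x = 155 (x = Add(Add(7, Mul(-1, 9)), Mul(-1, -157)) = Add(Add(7, -9), 157) = Add(-2, 157) = 155)
Add(-35, Mul(Add(-117, -47), x)) = Add(-35, Mul(Add(-117, -47), 155)) = Add(-35, Mul(-164, 155)) = Add(-35, -25420) = -25455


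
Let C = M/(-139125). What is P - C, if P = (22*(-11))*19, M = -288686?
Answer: -639985436/139125 ≈ -4600.1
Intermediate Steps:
P = -4598 (P = -242*19 = -4598)
C = 288686/139125 (C = -288686/(-139125) = -288686*(-1/139125) = 288686/139125 ≈ 2.0750)
P - C = -4598 - 1*288686/139125 = -4598 - 288686/139125 = -639985436/139125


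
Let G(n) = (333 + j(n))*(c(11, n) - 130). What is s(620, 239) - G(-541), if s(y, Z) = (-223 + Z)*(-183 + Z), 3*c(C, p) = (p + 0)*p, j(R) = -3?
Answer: -32151114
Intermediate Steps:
c(C, p) = p**2/3 (c(C, p) = ((p + 0)*p)/3 = (p*p)/3 = p**2/3)
G(n) = -42900 + 110*n**2 (G(n) = (333 - 3)*(n**2/3 - 130) = 330*(-130 + n**2/3) = -42900 + 110*n**2)
s(620, 239) - G(-541) = (40809 + 239**2 - 406*239) - (-42900 + 110*(-541)**2) = (40809 + 57121 - 97034) - (-42900 + 110*292681) = 896 - (-42900 + 32194910) = 896 - 1*32152010 = 896 - 32152010 = -32151114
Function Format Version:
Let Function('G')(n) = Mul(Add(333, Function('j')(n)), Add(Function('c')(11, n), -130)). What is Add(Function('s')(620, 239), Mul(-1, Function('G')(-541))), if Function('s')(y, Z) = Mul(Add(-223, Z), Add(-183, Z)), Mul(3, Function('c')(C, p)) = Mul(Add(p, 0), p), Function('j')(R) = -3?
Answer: -32151114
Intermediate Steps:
Function('c')(C, p) = Mul(Rational(1, 3), Pow(p, 2)) (Function('c')(C, p) = Mul(Rational(1, 3), Mul(Add(p, 0), p)) = Mul(Rational(1, 3), Mul(p, p)) = Mul(Rational(1, 3), Pow(p, 2)))
Function('G')(n) = Add(-42900, Mul(110, Pow(n, 2))) (Function('G')(n) = Mul(Add(333, -3), Add(Mul(Rational(1, 3), Pow(n, 2)), -130)) = Mul(330, Add(-130, Mul(Rational(1, 3), Pow(n, 2)))) = Add(-42900, Mul(110, Pow(n, 2))))
Add(Function('s')(620, 239), Mul(-1, Function('G')(-541))) = Add(Add(40809, Pow(239, 2), Mul(-406, 239)), Mul(-1, Add(-42900, Mul(110, Pow(-541, 2))))) = Add(Add(40809, 57121, -97034), Mul(-1, Add(-42900, Mul(110, 292681)))) = Add(896, Mul(-1, Add(-42900, 32194910))) = Add(896, Mul(-1, 32152010)) = Add(896, -32152010) = -32151114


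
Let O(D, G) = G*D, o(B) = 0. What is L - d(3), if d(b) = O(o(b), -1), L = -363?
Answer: -363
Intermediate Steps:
O(D, G) = D*G
d(b) = 0 (d(b) = 0*(-1) = 0)
L - d(3) = -363 - 1*0 = -363 + 0 = -363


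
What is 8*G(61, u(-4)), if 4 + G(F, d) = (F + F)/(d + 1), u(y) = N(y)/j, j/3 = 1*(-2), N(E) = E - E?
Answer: 944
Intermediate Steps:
N(E) = 0
j = -6 (j = 3*(1*(-2)) = 3*(-2) = -6)
u(y) = 0 (u(y) = 0/(-6) = 0*(-⅙) = 0)
G(F, d) = -4 + 2*F/(1 + d) (G(F, d) = -4 + (F + F)/(d + 1) = -4 + (2*F)/(1 + d) = -4 + 2*F/(1 + d))
8*G(61, u(-4)) = 8*(2*(-2 + 61 - 2*0)/(1 + 0)) = 8*(2*(-2 + 61 + 0)/1) = 8*(2*1*59) = 8*118 = 944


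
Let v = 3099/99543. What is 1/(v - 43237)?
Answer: -33181/1434645864 ≈ -2.3128e-5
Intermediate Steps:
v = 1033/33181 (v = 3099*(1/99543) = 1033/33181 ≈ 0.031132)
1/(v - 43237) = 1/(1033/33181 - 43237) = 1/(-1434645864/33181) = -33181/1434645864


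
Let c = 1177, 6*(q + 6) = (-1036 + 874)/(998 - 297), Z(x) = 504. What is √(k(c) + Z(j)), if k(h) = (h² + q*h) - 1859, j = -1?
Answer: √676593656633/701 ≈ 1173.4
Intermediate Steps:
q = -4233/701 (q = -6 + ((-1036 + 874)/(998 - 297))/6 = -6 + (-162/701)/6 = -6 + (-162*1/701)/6 = -6 + (⅙)*(-162/701) = -6 - 27/701 = -4233/701 ≈ -6.0385)
k(h) = -1859 + h² - 4233*h/701 (k(h) = (h² - 4233*h/701) - 1859 = -1859 + h² - 4233*h/701)
√(k(c) + Z(j)) = √((-1859 + 1177² - 4233/701*1177) + 504) = √((-1859 + 1385329 - 4982241/701) + 504) = √(964830229/701 + 504) = √(965183533/701) = √676593656633/701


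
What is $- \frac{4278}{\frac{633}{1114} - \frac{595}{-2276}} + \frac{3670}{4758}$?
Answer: $- \frac{12900237486869}{2502158451} \approx -5155.6$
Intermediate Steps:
$- \frac{4278}{\frac{633}{1114} - \frac{595}{-2276}} + \frac{3670}{4758} = - \frac{4278}{633 \cdot \frac{1}{1114} - - \frac{595}{2276}} + 3670 \cdot \frac{1}{4758} = - \frac{4278}{\frac{633}{1114} + \frac{595}{2276}} + \frac{1835}{2379} = - \frac{4278}{\frac{1051769}{1267732}} + \frac{1835}{2379} = \left(-4278\right) \frac{1267732}{1051769} + \frac{1835}{2379} = - \frac{5423357496}{1051769} + \frac{1835}{2379} = - \frac{12900237486869}{2502158451}$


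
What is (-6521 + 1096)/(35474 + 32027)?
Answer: -775/9643 ≈ -0.080369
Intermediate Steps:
(-6521 + 1096)/(35474 + 32027) = -5425/67501 = -5425*1/67501 = -775/9643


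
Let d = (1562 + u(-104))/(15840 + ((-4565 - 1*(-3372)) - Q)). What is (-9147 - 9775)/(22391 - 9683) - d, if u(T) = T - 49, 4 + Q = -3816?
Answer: -183669073/117339318 ≈ -1.5653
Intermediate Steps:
Q = -3820 (Q = -4 - 3816 = -3820)
u(T) = -49 + T
d = 1409/18467 (d = (1562 + (-49 - 104))/(15840 + ((-4565 - 1*(-3372)) - 1*(-3820))) = (1562 - 153)/(15840 + ((-4565 + 3372) + 3820)) = 1409/(15840 + (-1193 + 3820)) = 1409/(15840 + 2627) = 1409/18467 ≈ 0.076298)
(-9147 - 9775)/(22391 - 9683) - d = (-9147 - 9775)/(22391 - 9683) - 1*1409/18467 = -18922/12708 - 1409/18467 = -18922*1/12708 - 1409/18467 = -9461/6354 - 1409/18467 = -183669073/117339318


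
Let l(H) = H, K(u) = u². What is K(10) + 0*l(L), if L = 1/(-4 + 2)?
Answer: 100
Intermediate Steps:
L = -½ (L = 1/(-2) = -½ ≈ -0.50000)
K(10) + 0*l(L) = 10² + 0*(-½) = 100 + 0 = 100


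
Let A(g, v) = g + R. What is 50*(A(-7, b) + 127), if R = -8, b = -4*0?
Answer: 5600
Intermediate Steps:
b = 0
A(g, v) = -8 + g (A(g, v) = g - 8 = -8 + g)
50*(A(-7, b) + 127) = 50*((-8 - 7) + 127) = 50*(-15 + 127) = 50*112 = 5600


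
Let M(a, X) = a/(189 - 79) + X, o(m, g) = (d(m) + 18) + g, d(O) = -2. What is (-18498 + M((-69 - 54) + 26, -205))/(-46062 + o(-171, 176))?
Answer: 685809/1681900 ≈ 0.40776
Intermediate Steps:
o(m, g) = 16 + g (o(m, g) = (-2 + 18) + g = 16 + g)
M(a, X) = X + a/110 (M(a, X) = a/110 + X = X + a/110)
(-18498 + M((-69 - 54) + 26, -205))/(-46062 + o(-171, 176)) = (-18498 + (-205 + ((-69 - 54) + 26)/110))/(-46062 + (16 + 176)) = (-18498 + (-205 + (-123 + 26)/110))/(-46062 + 192) = (-18498 + (-205 + (1/110)*(-97)))/(-45870) = (-18498 + (-205 - 97/110))*(-1/45870) = (-18498 - 22647/110)*(-1/45870) = -2057427/110*(-1/45870) = 685809/1681900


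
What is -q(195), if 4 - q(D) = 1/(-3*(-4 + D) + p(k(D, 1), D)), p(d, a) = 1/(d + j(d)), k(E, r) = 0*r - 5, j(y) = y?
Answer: -22934/5731 ≈ -4.0017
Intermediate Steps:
k(E, r) = -5 (k(E, r) = 0 - 5 = -5)
p(d, a) = 1/(2*d) (p(d, a) = 1/(d + d) = 1/(2*d))
q(D) = 4 - 1/(119/10 - 3*D) (q(D) = 4 - 1/(-3*(-4 + D) + (½)/(-5)) = 4 - 1/((12 - 3*D) + (½)*(-⅕)) = 4 - 1/((12 - 3*D) - ⅒) = 4 - 1/(119/10 - 3*D))
-q(195) = -2*(-233 + 60*195)/(-119 + 30*195) = -2*(-233 + 11700)/(-119 + 5850) = -2*11467/5731 = -1*22934/5731 = -22934/5731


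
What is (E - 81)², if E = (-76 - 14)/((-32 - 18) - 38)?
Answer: 12383361/1936 ≈ 6396.4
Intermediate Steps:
E = 45/44 (E = -90/(-50 - 38) = -90/(-88) = -90*(-1/88) = 45/44 ≈ 1.0227)
(E - 81)² = (45/44 - 81)² = (-3519/44)² = 12383361/1936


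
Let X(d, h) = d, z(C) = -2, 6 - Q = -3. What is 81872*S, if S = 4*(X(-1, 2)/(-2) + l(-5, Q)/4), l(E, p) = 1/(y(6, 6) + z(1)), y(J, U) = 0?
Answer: 122808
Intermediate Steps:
Q = 9 (Q = 6 - 1*(-3) = 6 + 3 = 9)
l(E, p) = -½ (l(E, p) = 1/(0 - 2) = 1/(-2) = -½)
S = 3/2 (S = 4*(-1/(-2) - ½/4) = 4*(-1*(-½) - ½*¼) = 4*(½ - ⅛) = 4*(3/8) = 3/2 ≈ 1.5000)
81872*S = 81872*(3/2) = 122808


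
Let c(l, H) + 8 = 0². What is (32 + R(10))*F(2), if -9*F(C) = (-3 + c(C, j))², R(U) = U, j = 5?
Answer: -1694/3 ≈ -564.67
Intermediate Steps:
c(l, H) = -8 (c(l, H) = -8 + 0² = -8 + 0 = -8)
F(C) = -121/9 (F(C) = -(-3 - 8)²/9 = -⅑*(-11)² = -⅑*121 = -121/9)
(32 + R(10))*F(2) = (32 + 10)*(-121/9) = 42*(-121/9) = -1694/3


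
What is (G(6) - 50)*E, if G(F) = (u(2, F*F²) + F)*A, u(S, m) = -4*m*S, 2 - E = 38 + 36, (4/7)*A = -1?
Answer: -213372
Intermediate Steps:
A = -7/4 (A = (7/4)*(-1) = -7/4 ≈ -1.7500)
E = -72 (E = 2 - (38 + 36) = 2 - 1*74 = 2 - 74 = -72)
u(S, m) = -4*S*m
G(F) = 14*F³ - 7*F/4 (G(F) = (-4*2*F*F² + F)*(-7/4) = (-4*2*F³ + F)*(-7/4) = (-8*F³ + F)*(-7/4) = (F - 8*F³)*(-7/4) = 14*F³ - 7*F/4)
(G(6) - 50)*E = ((14*6³ - 7/4*6) - 50)*(-72) = ((14*216 - 21/2) - 50)*(-72) = ((3024 - 21/2) - 50)*(-72) = (6027/2 - 50)*(-72) = (5927/2)*(-72) = -213372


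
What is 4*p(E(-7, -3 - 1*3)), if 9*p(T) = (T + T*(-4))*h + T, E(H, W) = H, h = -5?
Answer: -448/9 ≈ -49.778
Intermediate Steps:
p(T) = 16*T/9 (p(T) = ((T + T*(-4))*(-5) + T)/9 = ((T - 4*T)*(-5) + T)/9 = (-3*T*(-5) + T)/9 = (15*T + T)/9 = (16*T)/9 = 16*T/9)
4*p(E(-7, -3 - 1*3)) = 4*((16/9)*(-7)) = 4*(-112/9) = -448/9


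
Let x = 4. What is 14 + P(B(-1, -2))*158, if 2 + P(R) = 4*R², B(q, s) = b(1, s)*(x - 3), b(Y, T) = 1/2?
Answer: -144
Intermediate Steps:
b(Y, T) = ½
B(q, s) = ½ (B(q, s) = (4 - 3)/2 = (½)*1 = ½)
P(R) = -2 + 4*R²
14 + P(B(-1, -2))*158 = 14 + (-2 + 4*(½)²)*158 = 14 + (-2 + 4*(¼))*158 = 14 + (-2 + 1)*158 = 14 - 1*158 = 14 - 158 = -144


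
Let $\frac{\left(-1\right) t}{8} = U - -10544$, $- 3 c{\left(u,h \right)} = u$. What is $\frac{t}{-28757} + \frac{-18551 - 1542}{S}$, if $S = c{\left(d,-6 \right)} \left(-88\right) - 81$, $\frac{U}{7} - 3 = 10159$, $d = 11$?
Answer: $- \frac{1259710803}{20848825} \approx -60.421$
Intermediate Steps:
$U = 71134$ ($U = 21 + 7 \cdot 10159 = 21 + 71113 = 71134$)
$c{\left(u,h \right)} = - \frac{u}{3}$
$t = -653424$ ($t = - 8 \left(71134 - -10544\right) = - 8 \left(71134 + 10544\right) = \left(-8\right) 81678 = -653424$)
$S = \frac{725}{3}$ ($S = \left(- \frac{1}{3}\right) 11 \left(-88\right) - 81 = \left(- \frac{11}{3}\right) \left(-88\right) - 81 = \frac{968}{3} - 81 = \frac{725}{3} \approx 241.67$)
$\frac{t}{-28757} + \frac{-18551 - 1542}{S} = - \frac{653424}{-28757} + \frac{-18551 - 1542}{\frac{725}{3}} = \left(-653424\right) \left(- \frac{1}{28757}\right) - \frac{60279}{725} = \frac{653424}{28757} - \frac{60279}{725} = - \frac{1259710803}{20848825}$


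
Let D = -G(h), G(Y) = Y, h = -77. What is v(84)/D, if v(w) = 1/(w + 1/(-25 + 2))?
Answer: 23/148687 ≈ 0.00015469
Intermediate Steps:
v(w) = 1/(-1/23 + w) (v(w) = 1/(w + 1/(-23)) = 1/(w - 1/23) = 1/(-1/23 + w))
D = 77 (D = -1*(-77) = 77)
v(84)/D = (23/(-1 + 23*84))/77 = (23/(-1 + 1932))*(1/77) = (23/1931)*(1/77) = 23/148687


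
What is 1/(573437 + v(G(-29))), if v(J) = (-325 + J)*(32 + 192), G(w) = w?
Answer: 1/494141 ≈ 2.0237e-6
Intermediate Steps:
v(J) = -72800 + 224*J (v(J) = (-325 + J)*224 = -72800 + 224*J)
1/(573437 + v(G(-29))) = 1/(573437 + (-72800 + 224*(-29))) = 1/(573437 + (-72800 - 6496)) = 1/(573437 - 79296) = 1/494141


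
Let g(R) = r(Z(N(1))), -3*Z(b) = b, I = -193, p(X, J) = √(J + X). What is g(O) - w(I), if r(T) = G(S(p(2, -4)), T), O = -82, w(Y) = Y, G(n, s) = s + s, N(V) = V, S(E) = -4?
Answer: 577/3 ≈ 192.33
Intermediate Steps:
G(n, s) = 2*s
Z(b) = -b/3
r(T) = 2*T
g(R) = -⅔ (g(R) = 2*(-⅓*1) = 2*(-⅓) = -⅔)
g(O) - w(I) = -⅔ - 1*(-193) = -⅔ + 193 = 577/3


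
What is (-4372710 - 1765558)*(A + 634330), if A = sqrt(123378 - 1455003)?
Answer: -3893687540440 - 30691340*I*sqrt(53265) ≈ -3.8937e+12 - 7.0833e+9*I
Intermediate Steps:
A = 5*I*sqrt(53265) (A = sqrt(-1331625) = 5*I*sqrt(53265) ≈ 1154.0*I)
(-4372710 - 1765558)*(A + 634330) = (-4372710 - 1765558)*(5*I*sqrt(53265) + 634330) = -6138268*(634330 + 5*I*sqrt(53265)) = -3893687540440 - 30691340*I*sqrt(53265)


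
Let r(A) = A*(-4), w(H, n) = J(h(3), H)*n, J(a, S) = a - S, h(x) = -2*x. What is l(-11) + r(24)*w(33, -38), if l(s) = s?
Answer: -142283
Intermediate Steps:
w(H, n) = n*(-6 - H) (w(H, n) = (-2*3 - H)*n = (-6 - H)*n = n*(-6 - H))
r(A) = -4*A
l(-11) + r(24)*w(33, -38) = -11 + (-4*24)*(-1*(-38)*(6 + 33)) = -11 - (-96)*(-38)*39 = -11 - 96*1482 = -11 - 142272 = -142283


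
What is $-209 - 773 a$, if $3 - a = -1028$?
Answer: $-797172$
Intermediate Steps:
$a = 1031$ ($a = 3 - -1028 = 3 + 1028 = 1031$)
$-209 - 773 a = -209 - 796963 = -797172$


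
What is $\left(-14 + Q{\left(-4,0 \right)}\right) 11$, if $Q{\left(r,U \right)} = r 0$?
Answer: $-154$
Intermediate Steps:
$Q{\left(r,U \right)} = 0$
$\left(-14 + Q{\left(-4,0 \right)}\right) 11 = \left(-14 + 0\right) 11 = \left(-14\right) 11 = -154$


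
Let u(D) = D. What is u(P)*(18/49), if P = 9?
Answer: 162/49 ≈ 3.3061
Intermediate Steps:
u(P)*(18/49) = 9*(18/49) = 162/49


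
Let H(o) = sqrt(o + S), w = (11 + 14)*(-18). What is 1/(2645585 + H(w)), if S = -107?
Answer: 2645585/6999119992782 - I*sqrt(557)/6999119992782 ≈ 3.7799e-7 - 3.372e-12*I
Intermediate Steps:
w = -450 (w = 25*(-18) = -450)
H(o) = sqrt(-107 + o) (H(o) = sqrt(o - 107) = sqrt(-107 + o))
1/(2645585 + H(w)) = 1/(2645585 + sqrt(-107 - 450)) = 1/(2645585 + sqrt(-557)) = 1/(2645585 + I*sqrt(557))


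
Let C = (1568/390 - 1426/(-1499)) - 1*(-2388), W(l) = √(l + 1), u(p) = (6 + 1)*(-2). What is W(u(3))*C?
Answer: 699477626*I*√13/292305 ≈ 8628.0*I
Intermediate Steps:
u(p) = -14 (u(p) = 7*(-2) = -14)
W(l) = √(1 + l)
C = 699477626/292305 (C = (1568*(1/390) - 1426*(-1/1499)) + 2388 = (784/195 + 1426/1499) + 2388 = 1453286/292305 + 2388 = 699477626/292305 ≈ 2393.0)
W(u(3))*C = √(1 - 14)*(699477626/292305) = √(-13)*(699477626/292305) = (I*√13)*(699477626/292305) = 699477626*I*√13/292305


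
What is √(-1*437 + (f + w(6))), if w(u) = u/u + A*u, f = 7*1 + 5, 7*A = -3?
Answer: I*√20902/7 ≈ 20.654*I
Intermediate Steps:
A = -3/7 (A = (⅐)*(-3) = -3/7 ≈ -0.42857)
f = 12 (f = 7 + 5 = 12)
w(u) = 1 - 3*u/7 (w(u) = u/u - 3*u/7 = 1 - 3*u/7)
√(-1*437 + (f + w(6))) = √(-1*437 + (12 + (1 - 3/7*6))) = √(-437 + (12 + (1 - 18/7))) = √(-437 + (12 - 11/7)) = √(-437 + 73/7) = √(-2986/7) = I*√20902/7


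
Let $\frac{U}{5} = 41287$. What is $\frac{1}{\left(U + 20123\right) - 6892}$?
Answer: $\frac{1}{219666} \approx 4.5524 \cdot 10^{-6}$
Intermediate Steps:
$U = 206435$ ($U = 5 \cdot 41287 = 206435$)
$\frac{1}{\left(U + 20123\right) - 6892} = \frac{1}{\left(206435 + 20123\right) - 6892} = \frac{1}{226558 - 6892} = \frac{1}{219666}$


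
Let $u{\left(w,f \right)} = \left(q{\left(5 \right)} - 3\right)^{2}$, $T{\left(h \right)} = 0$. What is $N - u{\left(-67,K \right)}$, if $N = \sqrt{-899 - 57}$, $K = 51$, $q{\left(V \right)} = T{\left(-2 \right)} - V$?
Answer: $-64 + 2 i \sqrt{239} \approx -64.0 + 30.919 i$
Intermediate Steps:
$q{\left(V \right)} = - V$ ($q{\left(V \right)} = 0 - V = - V$)
$u{\left(w,f \right)} = 64$ ($u{\left(w,f \right)} = \left(\left(-1\right) 5 - 3\right)^{2} = \left(-5 - 3\right)^{2} = \left(-8\right)^{2} = 64$)
$N = 2 i \sqrt{239}$ ($N = \sqrt{-956} = 2 i \sqrt{239} \approx 30.919 i$)
$N - u{\left(-67,K \right)} = 2 i \sqrt{239} - 64 = -64 + 2 i \sqrt{239}$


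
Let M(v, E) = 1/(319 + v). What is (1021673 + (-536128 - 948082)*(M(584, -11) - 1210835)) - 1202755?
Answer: 231830187008542/129 ≈ 1.7971e+12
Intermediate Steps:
(1021673 + (-536128 - 948082)*(M(584, -11) - 1210835)) - 1202755 = (1021673 + (-536128 - 948082)*(1/(319 + 584) - 1210835)) - 1202755 = (1021673 - 1484210*(1/903 - 1210835)) - 1202755 = (1021673 - 1484210*(-1093384004/903)) - 1202755 = (1021673 + 231830210368120/129) - 1202755 = 231830342163937/129 - 1202755 = 231830187008542/129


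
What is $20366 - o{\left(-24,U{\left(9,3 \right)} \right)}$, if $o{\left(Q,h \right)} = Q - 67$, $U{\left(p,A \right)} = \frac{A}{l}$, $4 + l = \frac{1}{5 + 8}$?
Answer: $20457$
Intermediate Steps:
$l = - \frac{51}{13}$ ($l = -4 + \frac{1}{5 + 8} = -4 + \frac{1}{13} = - \frac{51}{13} \approx -3.9231$)
$U{\left(p,A \right)} = - \frac{13 A}{51}$ ($U{\left(p,A \right)} = \frac{A}{- \frac{51}{13}} = A \left(- \frac{13}{51}\right) = - \frac{13 A}{51}$)
$o{\left(Q,h \right)} = -67 + Q$ ($o{\left(Q,h \right)} = Q - 67 = -67 + Q$)
$20366 - o{\left(-24,U{\left(9,3 \right)} \right)} = 20366 - \left(-67 - 24\right) = 20366 - -91 = 20366 + 91 = 20457$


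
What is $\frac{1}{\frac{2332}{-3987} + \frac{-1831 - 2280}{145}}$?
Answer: $- \frac{578115}{16728697} \approx -0.034558$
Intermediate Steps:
$\frac{1}{\frac{2332}{-3987} + \frac{-1831 - 2280}{145}} = \frac{1}{2332 \left(- \frac{1}{3987}\right) - \frac{4111}{145}} = \frac{1}{- \frac{2332}{3987} - \frac{4111}{145}} = \frac{1}{- \frac{16728697}{578115}} = - \frac{578115}{16728697}$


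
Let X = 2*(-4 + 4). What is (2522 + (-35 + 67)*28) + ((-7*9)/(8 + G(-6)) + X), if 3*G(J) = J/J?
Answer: 85261/25 ≈ 3410.4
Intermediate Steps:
G(J) = ⅓ (G(J) = (J/J)/3 = (⅓)*1 = ⅓)
X = 0 (X = 2*0 = 0)
(2522 + (-35 + 67)*28) + ((-7*9)/(8 + G(-6)) + X) = (2522 + (-35 + 67)*28) + ((-7*9)/(8 + ⅓) + 0) = (2522 + 32*28) + (-63/25/3 + 0) = (2522 + 896) + (-63*3/25 + 0) = 3418 + (-189/25 + 0) = 3418 - 189/25 = 85261/25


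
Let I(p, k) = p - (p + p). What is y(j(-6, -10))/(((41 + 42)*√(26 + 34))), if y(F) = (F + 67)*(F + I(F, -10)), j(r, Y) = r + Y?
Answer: 0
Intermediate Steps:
I(p, k) = -p (I(p, k) = p - 2*p = -p)
j(r, Y) = Y + r
y(F) = 0 (y(F) = (F + 67)*(F - F) = (67 + F)*0 = 0)
y(j(-6, -10))/(((41 + 42)*√(26 + 34))) = 0/(((41 + 42)*√(26 + 34))) = 0/((83*√60)) = 0/((83*(2*√15))) = 0/((166*√15)) = 0*(√15/2490) = 0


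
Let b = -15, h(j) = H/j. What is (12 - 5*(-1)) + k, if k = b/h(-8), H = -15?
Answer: 9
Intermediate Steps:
h(j) = -15/j
k = -8 (k = -15/((-15/(-8))) = -15/((-15*(-1/8))) = -15/15/8 = -15*8/15 = -8)
(12 - 5*(-1)) + k = (12 - 5*(-1)) - 8 = (12 + 5) - 8 = 17 - 8 = 9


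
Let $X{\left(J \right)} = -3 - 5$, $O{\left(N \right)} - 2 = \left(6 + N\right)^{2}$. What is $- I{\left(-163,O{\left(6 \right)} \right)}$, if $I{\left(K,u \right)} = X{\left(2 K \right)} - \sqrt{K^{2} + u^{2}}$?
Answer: $8 + \sqrt{47885} \approx 226.83$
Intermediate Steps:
$O{\left(N \right)} = 2 + \left(6 + N\right)^{2}$
$X{\left(J \right)} = -8$ ($X{\left(J \right)} = -3 - 5 = -8$)
$I{\left(K,u \right)} = -8 - \sqrt{K^{2} + u^{2}}$
$- I{\left(-163,O{\left(6 \right)} \right)} = - (-8 - \sqrt{\left(-163\right)^{2} + \left(2 + \left(6 + 6\right)^{2}\right)^{2}}) = - (-8 - \sqrt{26569 + \left(2 + 12^{2}\right)^{2}}) = - (-8 - \sqrt{26569 + \left(2 + 144\right)^{2}}) = - (-8 - \sqrt{26569 + 146^{2}}) = - (-8 - \sqrt{26569 + 21316}) = - (-8 - \sqrt{47885}) = 8 + \sqrt{47885}$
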